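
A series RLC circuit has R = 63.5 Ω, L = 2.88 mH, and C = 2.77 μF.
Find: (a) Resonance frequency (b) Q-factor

Step 1 — Resonance condition Im(Z)=0 gives ω₀ = 1/√(LC).
Step 2 — ω₀ = 1/√(0.00288·2.77e-06) = 1.12e+04 rad/s.
Step 3 — f₀ = ω₀/(2π) = 1782 Hz.
Step 4 — Series Q: Q = ω₀L/R = 1.12e+04·0.00288/63.5 = 0.5078.

(a) f₀ = 1782 Hz  (b) Q = 0.5078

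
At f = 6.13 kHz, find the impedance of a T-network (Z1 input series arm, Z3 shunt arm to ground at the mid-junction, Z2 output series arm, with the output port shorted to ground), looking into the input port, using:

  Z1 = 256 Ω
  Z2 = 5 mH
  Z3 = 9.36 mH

Step 1 — Angular frequency: ω = 2π·f = 2π·6130 = 3.852e+04 rad/s.
Step 2 — Component impedances:
  Z1: Z = R = 256 Ω
  Z2: Z = jωL = j·3.852e+04·0.005 = 0 + j192.6 Ω
  Z3: Z = jωL = j·3.852e+04·0.00936 = 0 + j360.5 Ω
Step 3 — With the output port shorted to ground, the output series arm Z2 runs from the junction to ground; the shunt arm Z3 also runs from the junction to ground. They appear in parallel: Z3 || Z2 = 0 + j125.5 Ω.
Step 4 — Series with input arm Z1: Z_in = Z1 + (Z3 || Z2) = 256 + j125.5 Ω = 285.1∠26.1° Ω.

Z = 256 + j125.5 Ω = 285.1∠26.1° Ω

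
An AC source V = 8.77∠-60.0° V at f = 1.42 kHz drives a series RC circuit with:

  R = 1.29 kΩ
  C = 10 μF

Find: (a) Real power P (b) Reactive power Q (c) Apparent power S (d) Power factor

Step 1 — Angular frequency: ω = 2π·f = 2π·1420 = 8922 rad/s.
Step 2 — Component impedances:
  R: Z = R = 1290 Ω
  C: Z = 1/(jωC) = -j/(ω·C) = 0 - j11.21 Ω
Step 3 — Series combination: Z_total = R + C = 1290 - j11.21 Ω = 1290∠-0.5° Ω.
Step 4 — Source phasor: V = 8.77∠-60.0° V = 4.385 - j7.595 V.
Step 5 — Current: I = V / Z = 0.00345 - j0.005858 A = 0.006798∠-59.5° A.
Step 6 — Complex power: S = V·I* = 0.05962 - j0.000518 VA.
Step 7 — Real power: P = Re(S) = 0.05962 W.
Step 8 — Reactive power: Q = Im(S) = -0.000518 VAR.
Step 9 — Apparent power: |S| = 0.05962 VA.
Step 10 — Power factor: PF = P/|S| = 1 (leading).

(a) P = 0.05962 W  (b) Q = -0.000518 VAR  (c) S = 0.05962 VA  (d) PF = 1 (leading)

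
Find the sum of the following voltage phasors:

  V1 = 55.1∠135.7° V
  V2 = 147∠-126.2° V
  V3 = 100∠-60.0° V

Step 1 — Convert each phasor to rectangular form:
  V1 = 55.1·(cos(135.7°) + j·sin(135.7°)) = -39.43 + j38.48 V
  V2 = 147·(cos(-126.2°) + j·sin(-126.2°)) = -86.82 - j118.6 V
  V3 = 100·(cos(-60.0°) + j·sin(-60.0°)) = 50 - j86.6 V
Step 2 — Sum components: V_total = -76.25 - j166.7 V.
Step 3 — Convert to polar: |V_total| = 183.4 V, ∠V_total = -114.6°.

V_total = 183.4∠-114.6° V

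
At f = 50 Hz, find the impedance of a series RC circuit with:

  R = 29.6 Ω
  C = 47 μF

Step 1 — Angular frequency: ω = 2π·f = 2π·50 = 314.2 rad/s.
Step 2 — Component impedances:
  R: Z = R = 29.6 Ω
  C: Z = 1/(jωC) = -j/(ω·C) = 0 - j67.73 Ω
Step 3 — Series combination: Z_total = R + C = 29.6 - j67.73 Ω = 73.91∠-66.4° Ω.

Z = 29.6 - j67.73 Ω = 73.91∠-66.4° Ω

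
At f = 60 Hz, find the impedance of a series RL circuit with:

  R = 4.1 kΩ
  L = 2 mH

Step 1 — Angular frequency: ω = 2π·f = 2π·60 = 377 rad/s.
Step 2 — Component impedances:
  R: Z = R = 4100 Ω
  L: Z = jωL = j·377·0.002 = 0 + j0.754 Ω
Step 3 — Series combination: Z_total = R + L = 4100 + j0.754 Ω = 4100∠0.0° Ω.

Z = 4100 + j0.754 Ω = 4100∠0.0° Ω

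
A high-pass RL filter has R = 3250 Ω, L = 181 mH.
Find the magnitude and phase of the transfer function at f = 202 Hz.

Step 1 — Angular frequency: ω = 2π·202 = 1269 rad/s.
Step 2 — Transfer function: H(jω) = jωL/(R + jωL).
Step 3 — Numerator jωL = j·229.7; denominator R + jωL = 3250 + j229.7.
Step 4 — H = 0.004972 + j0.07033.
Step 5 — Magnitude: |H| = 0.07051 (-23.0 dB); phase: φ = 86.0°.

|H| = 0.07051 (-23.0 dB), φ = 86.0°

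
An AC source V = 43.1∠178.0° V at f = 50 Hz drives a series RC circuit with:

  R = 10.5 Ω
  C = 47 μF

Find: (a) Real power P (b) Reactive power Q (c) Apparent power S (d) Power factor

Step 1 — Angular frequency: ω = 2π·f = 2π·50 = 314.2 rad/s.
Step 2 — Component impedances:
  R: Z = R = 10.5 Ω
  C: Z = 1/(jωC) = -j/(ω·C) = 0 - j67.73 Ω
Step 3 — Series combination: Z_total = R + C = 10.5 - j67.73 Ω = 68.53∠-81.2° Ω.
Step 4 — Source phasor: V = 43.1∠178.0° V = -43.07 + j1.504 V.
Step 5 — Current: I = V / Z = -0.118 - j0.6177 A = 0.6289∠-100.8° A.
Step 6 — Complex power: S = V·I* = 4.153 - j26.78 VA.
Step 7 — Real power: P = Re(S) = 4.153 W.
Step 8 — Reactive power: Q = Im(S) = -26.78 VAR.
Step 9 — Apparent power: |S| = 27.1 VA.
Step 10 — Power factor: PF = P/|S| = 0.1532 (leading).

(a) P = 4.153 W  (b) Q = -26.78 VAR  (c) S = 27.1 VA  (d) PF = 0.1532 (leading)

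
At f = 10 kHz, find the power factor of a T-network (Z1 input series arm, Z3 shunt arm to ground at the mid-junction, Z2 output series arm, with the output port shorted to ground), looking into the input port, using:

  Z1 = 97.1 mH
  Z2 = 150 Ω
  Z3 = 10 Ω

Step 1 — Angular frequency: ω = 2π·f = 2π·1e+04 = 6.283e+04 rad/s.
Step 2 — Component impedances:
  Z1: Z = jωL = j·6.283e+04·0.0971 = 0 + j6101 Ω
  Z2: Z = R = 150 Ω
  Z3: Z = R = 10 Ω
Step 3 — With the output port shorted to ground, the output series arm Z2 runs from the junction to ground; the shunt arm Z3 also runs from the junction to ground. They appear in parallel: Z3 || Z2 = 9.375 Ω.
Step 4 — Series with input arm Z1: Z_in = Z1 + (Z3 || Z2) = 9.375 + j6101 Ω = 6101∠89.9° Ω.
Step 5 — Power factor: PF = cos(φ) = Re(Z)/|Z| = 9.375/6101 = 0.001537.
Step 6 — Type: Im(Z) = 6101 ⇒ lagging (phase φ = 89.9°).

PF = 0.001537 (lagging, φ = 89.9°)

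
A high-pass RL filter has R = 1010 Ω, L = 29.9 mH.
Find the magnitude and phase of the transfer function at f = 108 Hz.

Step 1 — Angular frequency: ω = 2π·108 = 678.6 rad/s.
Step 2 — Transfer function: H(jω) = jωL/(R + jωL).
Step 3 — Numerator jωL = j·20.29; denominator R + jωL = 1010 + j20.29.
Step 4 — H = 0.0004034 + j0.02008.
Step 5 — Magnitude: |H| = 0.02008 (-33.9 dB); phase: φ = 88.8°.

|H| = 0.02008 (-33.9 dB), φ = 88.8°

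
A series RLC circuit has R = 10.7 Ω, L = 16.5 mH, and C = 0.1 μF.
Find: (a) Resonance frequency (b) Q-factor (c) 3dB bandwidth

Step 1 — Resonance condition Im(Z)=0 gives ω₀ = 1/√(LC).
Step 2 — ω₀ = 1/√(0.0165·1e-07) = 2.462e+04 rad/s.
Step 3 — f₀ = ω₀/(2π) = 3918 Hz.
Step 4 — Series Q: Q = ω₀L/R = 2.462e+04·0.0165/10.7 = 37.96.
Step 5 — 3dB bandwidth: Δω = ω₀/Q = 648.5 rad/s; BW = Δω/(2π) = 103.2 Hz.

(a) f₀ = 3918 Hz  (b) Q = 37.96  (c) BW = 103.2 Hz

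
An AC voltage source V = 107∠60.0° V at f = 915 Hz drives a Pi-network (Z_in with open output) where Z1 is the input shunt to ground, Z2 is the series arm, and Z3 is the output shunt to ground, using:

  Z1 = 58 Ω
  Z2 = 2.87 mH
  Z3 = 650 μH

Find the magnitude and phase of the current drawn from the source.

Step 1 — Angular frequency: ω = 2π·f = 2π·915 = 5749 rad/s.
Step 2 — Component impedances:
  Z1: Z = R = 58 Ω
  Z2: Z = jωL = j·5749·0.00287 = 0 + j16.5 Ω
  Z3: Z = jωL = j·5749·0.00065 = 0 + j3.737 Ω
Step 3 — With open output, the series arm Z2 and the output shunt Z3 appear in series to ground: Z2 + Z3 = 0 + j20.24 Ω.
Step 4 — Parallel with input shunt Z1: Z_in = Z1 || (Z2 + Z3) = 6.295 + j18.04 Ω = 19.11∠70.8° Ω.
Step 5 — Source phasor: V = 107∠60.0° V = 53.5 + j92.66 V.
Step 6 — Ohm's law: I = V / Z_total = (53.5 + j92.66) / (6.295 + j18.04) = 5.501 - j1.046 A.
Step 7 — Convert to polar: |I| = 5.6 A, ∠I = -10.8°.

I = 5.6∠-10.8° A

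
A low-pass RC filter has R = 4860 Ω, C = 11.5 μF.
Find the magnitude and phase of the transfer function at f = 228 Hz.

Step 1 — Angular frequency: ω = 2π·228 = 1433 rad/s.
Step 2 — Transfer function: H(jω) = 1/(1 + jωRC).
Step 3 — Denominator: 1 + jωRC = 1 + j·1433·4860·1.15e-05 = 1 + j80.07.
Step 4 — H = 0.000156 - j0.01249.
Step 5 — Magnitude: |H| = 0.01249 (-38.1 dB); phase: φ = -89.3°.

|H| = 0.01249 (-38.1 dB), φ = -89.3°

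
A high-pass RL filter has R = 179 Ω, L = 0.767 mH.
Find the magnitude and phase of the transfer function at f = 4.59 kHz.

Step 1 — Angular frequency: ω = 2π·4590 = 2.884e+04 rad/s.
Step 2 — Transfer function: H(jω) = jωL/(R + jωL).
Step 3 — Numerator jωL = j·22.12; denominator R + jωL = 179 + j22.12.
Step 4 — H = 0.01504 + j0.1217.
Step 5 — Magnitude: |H| = 0.1226 (-18.2 dB); phase: φ = 83.0°.

|H| = 0.1226 (-18.2 dB), φ = 83.0°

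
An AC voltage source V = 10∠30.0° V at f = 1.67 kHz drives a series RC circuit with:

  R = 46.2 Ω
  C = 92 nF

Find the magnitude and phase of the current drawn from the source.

Step 1 — Angular frequency: ω = 2π·f = 2π·1670 = 1.049e+04 rad/s.
Step 2 — Component impedances:
  R: Z = R = 46.2 Ω
  C: Z = 1/(jωC) = -j/(ω·C) = 0 - j1036 Ω
Step 3 — Series combination: Z_total = R + C = 46.2 - j1036 Ω = 1037∠-87.4° Ω.
Step 4 — Source phasor: V = 10∠30.0° V = 8.66 + j5 V.
Step 5 — Ohm's law: I = V / Z_total = (8.66 + j5) / (46.2 - j1036) = -0.004445 + j0.008558 A.
Step 6 — Convert to polar: |I| = 0.009644 A, ∠I = 117.4°.

I = 0.009644∠117.4° A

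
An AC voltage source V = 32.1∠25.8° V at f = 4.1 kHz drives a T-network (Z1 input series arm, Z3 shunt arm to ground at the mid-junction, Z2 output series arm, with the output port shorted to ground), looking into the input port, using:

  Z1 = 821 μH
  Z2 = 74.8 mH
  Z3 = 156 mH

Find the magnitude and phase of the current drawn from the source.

Step 1 — Angular frequency: ω = 2π·f = 2π·4100 = 2.576e+04 rad/s.
Step 2 — Component impedances:
  Z1: Z = jωL = j·2.576e+04·0.000821 = 0 + j21.15 Ω
  Z2: Z = jωL = j·2.576e+04·0.0748 = 0 + j1927 Ω
  Z3: Z = jωL = j·2.576e+04·0.156 = 0 + j4019 Ω
Step 3 — With the output port shorted to ground, the output series arm Z2 runs from the junction to ground; the shunt arm Z3 also runs from the junction to ground. They appear in parallel: Z3 || Z2 = 0 + j1302 Ω.
Step 4 — Series with input arm Z1: Z_in = Z1 + (Z3 || Z2) = 0 + j1324 Ω = 1324∠90.0° Ω.
Step 5 — Source phasor: V = 32.1∠25.8° V = 28.9 + j13.97 V.
Step 6 — Ohm's law: I = V / Z_total = (28.9 + j13.97) / (0 + j1324) = 0.01056 - j0.02183 A.
Step 7 — Convert to polar: |I| = 0.02425 A, ∠I = -64.2°.

I = 0.02425∠-64.2° A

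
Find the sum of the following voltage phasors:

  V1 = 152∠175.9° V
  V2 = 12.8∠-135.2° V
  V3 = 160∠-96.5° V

Step 1 — Convert each phasor to rectangular form:
  V1 = 152·(cos(175.9°) + j·sin(175.9°)) = -151.6 + j10.87 V
  V2 = 12.8·(cos(-135.2°) + j·sin(-135.2°)) = -9.083 - j9.019 V
  V3 = 160·(cos(-96.5°) + j·sin(-96.5°)) = -18.11 - j159 V
Step 2 — Sum components: V_total = -178.8 - j157.1 V.
Step 3 — Convert to polar: |V_total| = 238 V, ∠V_total = -138.7°.

V_total = 238∠-138.7° V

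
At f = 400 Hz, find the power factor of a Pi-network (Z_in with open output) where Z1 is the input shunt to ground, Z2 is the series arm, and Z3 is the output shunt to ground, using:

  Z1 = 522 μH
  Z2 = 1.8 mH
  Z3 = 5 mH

Step 1 — Angular frequency: ω = 2π·f = 2π·400 = 2513 rad/s.
Step 2 — Component impedances:
  Z1: Z = jωL = j·2513·0.000522 = 0 + j1.312 Ω
  Z2: Z = jωL = j·2513·0.0018 = 0 + j4.524 Ω
  Z3: Z = jωL = j·2513·0.005 = 0 + j12.57 Ω
Step 3 — With open output, the series arm Z2 and the output shunt Z3 appear in series to ground: Z2 + Z3 = 0 + j17.09 Ω.
Step 4 — Parallel with input shunt Z1: Z_in = Z1 || (Z2 + Z3) = 0 + j1.218 Ω = 1.218∠90.0° Ω.
Step 5 — Power factor: PF = cos(φ) = Re(Z)/|Z| = -0/1.218 = -0.
Step 6 — Type: Im(Z) = 1.218 ⇒ lagging (phase φ = 90.0°).

PF = -0 (lagging, φ = 90.0°)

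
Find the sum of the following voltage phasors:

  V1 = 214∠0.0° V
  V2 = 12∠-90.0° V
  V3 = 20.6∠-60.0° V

Step 1 — Convert each phasor to rectangular form:
  V1 = 214·(cos(0.0°) + j·sin(0.0°)) = 214 V
  V2 = 12·(cos(-90.0°) + j·sin(-90.0°)) = 0 - j12 V
  V3 = 20.6·(cos(-60.0°) + j·sin(-60.0°)) = 10.3 - j17.84 V
Step 2 — Sum components: V_total = 224.3 - j29.84 V.
Step 3 — Convert to polar: |V_total| = 226.3 V, ∠V_total = -7.6°.

V_total = 226.3∠-7.6° V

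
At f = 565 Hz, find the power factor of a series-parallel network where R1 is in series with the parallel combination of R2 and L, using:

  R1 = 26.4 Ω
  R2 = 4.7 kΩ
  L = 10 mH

Step 1 — Angular frequency: ω = 2π·f = 2π·565 = 3550 rad/s.
Step 2 — Component impedances:
  R1: Z = R = 26.4 Ω
  R2: Z = R = 4700 Ω
  L: Z = jωL = j·3550·0.01 = 0 + j35.5 Ω
Step 3 — Parallel branch: R2 || L = 1/(1/R2 + 1/L) = 0.2681 + j35.5 Ω.
Step 4 — Series with R1: Z_total = R1 + (R2 || L) = 26.67 + j35.5 Ω = 44.4∠53.1° Ω.
Step 5 — Power factor: PF = cos(φ) = Re(Z)/|Z| = 26.668/44.399 = 0.6006.
Step 6 — Type: Im(Z) = 35.5 ⇒ lagging (phase φ = 53.1°).

PF = 0.6006 (lagging, φ = 53.1°)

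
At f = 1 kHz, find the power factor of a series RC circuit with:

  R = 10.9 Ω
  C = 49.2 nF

Step 1 — Angular frequency: ω = 2π·f = 2π·1000 = 6283 rad/s.
Step 2 — Component impedances:
  R: Z = R = 10.9 Ω
  C: Z = 1/(jωC) = -j/(ω·C) = 0 - j3235 Ω
Step 3 — Series combination: Z_total = R + C = 10.9 - j3235 Ω = 3235∠-89.8° Ω.
Step 4 — Power factor: PF = cos(φ) = Re(Z)/|Z| = 10.9/3234.9 = 0.00337.
Step 5 — Type: Im(Z) = -3235 ⇒ leading (phase φ = -89.8°).

PF = 0.00337 (leading, φ = -89.8°)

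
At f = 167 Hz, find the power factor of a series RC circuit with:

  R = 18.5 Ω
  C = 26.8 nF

Step 1 — Angular frequency: ω = 2π·f = 2π·167 = 1049 rad/s.
Step 2 — Component impedances:
  R: Z = R = 18.5 Ω
  C: Z = 1/(jωC) = -j/(ω·C) = 0 - j3.556e+04 Ω
Step 3 — Series combination: Z_total = R + C = 18.5 - j3.556e+04 Ω = 3.556e+04∠-90.0° Ω.
Step 4 — Power factor: PF = cos(φ) = Re(Z)/|Z| = 18.5/3.556e+04 = 0.0005202.
Step 5 — Type: Im(Z) = -3.556e+04 ⇒ leading (phase φ = -90.0°).

PF = 0.0005202 (leading, φ = -90.0°)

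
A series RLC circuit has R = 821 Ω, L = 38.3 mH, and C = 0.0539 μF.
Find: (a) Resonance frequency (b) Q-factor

Step 1 — Resonance condition Im(Z)=0 gives ω₀ = 1/√(LC).
Step 2 — ω₀ = 1/√(0.0383·5.39e-08) = 2.201e+04 rad/s.
Step 3 — f₀ = ω₀/(2π) = 3503 Hz.
Step 4 — Series Q: Q = ω₀L/R = 2.201e+04·0.0383/821 = 1.027.

(a) f₀ = 3503 Hz  (b) Q = 1.027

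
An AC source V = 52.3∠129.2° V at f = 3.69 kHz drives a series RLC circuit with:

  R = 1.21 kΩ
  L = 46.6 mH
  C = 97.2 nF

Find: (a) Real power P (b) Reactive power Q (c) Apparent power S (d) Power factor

Step 1 — Angular frequency: ω = 2π·f = 2π·3690 = 2.318e+04 rad/s.
Step 2 — Component impedances:
  R: Z = R = 1210 Ω
  L: Z = jωL = j·2.318e+04·0.0466 = 0 + j1080 Ω
  C: Z = 1/(jωC) = -j/(ω·C) = 0 - j443.7 Ω
Step 3 — Series combination: Z_total = R + L + C = 1210 + j636.7 Ω = 1367∠27.8° Ω.
Step 4 — Source phasor: V = 52.3∠129.2° V = -33.06 + j40.53 V.
Step 5 — Current: I = V / Z = -0.007592 + j0.03749 A = 0.03825∠101.4° A.
Step 6 — Complex power: S = V·I* = 1.77 + j0.9316 VA.
Step 7 — Real power: P = Re(S) = 1.77 W.
Step 8 — Reactive power: Q = Im(S) = 0.9316 VAR.
Step 9 — Apparent power: |S| = 2.001 VA.
Step 10 — Power factor: PF = P/|S| = 0.885 (lagging).

(a) P = 1.77 W  (b) Q = 0.9316 VAR  (c) S = 2.001 VA  (d) PF = 0.885 (lagging)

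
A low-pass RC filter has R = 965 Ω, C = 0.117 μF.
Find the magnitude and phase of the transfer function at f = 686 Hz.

Step 1 — Angular frequency: ω = 2π·686 = 4310 rad/s.
Step 2 — Transfer function: H(jω) = 1/(1 + jωRC).
Step 3 — Denominator: 1 + jωRC = 1 + j·4310·965·1.17e-07 = 1 + j0.4867.
Step 4 — H = 0.8085 - j0.3935.
Step 5 — Magnitude: |H| = 0.8992 (-0.9 dB); phase: φ = -25.9°.

|H| = 0.8992 (-0.9 dB), φ = -25.9°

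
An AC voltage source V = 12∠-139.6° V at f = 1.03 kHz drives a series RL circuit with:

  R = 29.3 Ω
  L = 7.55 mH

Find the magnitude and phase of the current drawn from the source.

Step 1 — Angular frequency: ω = 2π·f = 2π·1030 = 6472 rad/s.
Step 2 — Component impedances:
  R: Z = R = 29.3 Ω
  L: Z = jωL = j·6472·0.00755 = 0 + j48.86 Ω
Step 3 — Series combination: Z_total = R + L = 29.3 + j48.86 Ω = 56.97∠59.1° Ω.
Step 4 — Source phasor: V = 12∠-139.6° V = -9.138 - j7.777 V.
Step 5 — Ohm's law: I = V / Z_total = (-9.138 - j7.777) / (29.3 + j48.86) = -0.1996 + j0.06736 A.
Step 6 — Convert to polar: |I| = 0.2106 A, ∠I = 161.3°.

I = 0.2106∠161.3° A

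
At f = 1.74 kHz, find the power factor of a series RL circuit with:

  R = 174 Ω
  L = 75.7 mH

Step 1 — Angular frequency: ω = 2π·f = 2π·1740 = 1.093e+04 rad/s.
Step 2 — Component impedances:
  R: Z = R = 174 Ω
  L: Z = jωL = j·1.093e+04·0.0757 = 0 + j827.6 Ω
Step 3 — Series combination: Z_total = R + L = 174 + j827.6 Ω = 845.7∠78.1° Ω.
Step 4 — Power factor: PF = cos(φ) = Re(Z)/|Z| = 174/845.7 = 0.2057.
Step 5 — Type: Im(Z) = 827.6 ⇒ lagging (phase φ = 78.1°).

PF = 0.2057 (lagging, φ = 78.1°)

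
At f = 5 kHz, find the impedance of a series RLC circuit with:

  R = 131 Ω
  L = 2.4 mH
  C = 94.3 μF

Step 1 — Angular frequency: ω = 2π·f = 2π·5000 = 3.142e+04 rad/s.
Step 2 — Component impedances:
  R: Z = R = 131 Ω
  L: Z = jωL = j·3.142e+04·0.0024 = 0 + j75.4 Ω
  C: Z = 1/(jωC) = -j/(ω·C) = 0 - j0.3376 Ω
Step 3 — Series combination: Z_total = R + L + C = 131 + j75.06 Ω = 151∠29.8° Ω.

Z = 131 + j75.06 Ω = 151∠29.8° Ω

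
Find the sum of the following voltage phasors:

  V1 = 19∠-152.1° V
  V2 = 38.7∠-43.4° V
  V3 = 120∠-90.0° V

Step 1 — Convert each phasor to rectangular form:
  V1 = 19·(cos(-152.1°) + j·sin(-152.1°)) = -16.79 - j8.891 V
  V2 = 38.7·(cos(-43.4°) + j·sin(-43.4°)) = 28.12 - j26.59 V
  V3 = 120·(cos(-90.0°) + j·sin(-90.0°)) = 0 - j120 V
Step 2 — Sum components: V_total = 11.33 - j155.5 V.
Step 3 — Convert to polar: |V_total| = 155.9 V, ∠V_total = -85.8°.

V_total = 155.9∠-85.8° V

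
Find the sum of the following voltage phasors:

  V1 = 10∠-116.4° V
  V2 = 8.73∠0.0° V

Step 1 — Convert each phasor to rectangular form:
  V1 = 10·(cos(-116.4°) + j·sin(-116.4°)) = -4.446 - j8.957 V
  V2 = 8.73·(cos(0.0°) + j·sin(0.0°)) = 8.73 V
Step 2 — Sum components: V_total = 4.284 - j8.957 V.
Step 3 — Convert to polar: |V_total| = 9.929 V, ∠V_total = -64.4°.

V_total = 9.929∠-64.4° V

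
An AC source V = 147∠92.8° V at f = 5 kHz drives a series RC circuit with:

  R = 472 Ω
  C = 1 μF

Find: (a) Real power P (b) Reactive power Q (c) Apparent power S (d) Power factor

Step 1 — Angular frequency: ω = 2π·f = 2π·5000 = 3.142e+04 rad/s.
Step 2 — Component impedances:
  R: Z = R = 472 Ω
  C: Z = 1/(jωC) = -j/(ω·C) = 0 - j31.83 Ω
Step 3 — Series combination: Z_total = R + C = 472 - j31.83 Ω = 473.1∠-3.9° Ω.
Step 4 — Source phasor: V = 147∠92.8° V = -7.181 + j146.8 V.
Step 5 — Current: I = V / Z = -0.03603 + j0.3086 A = 0.3107∠96.7° A.
Step 6 — Complex power: S = V·I* = 45.57 - j3.073 VA.
Step 7 — Real power: P = Re(S) = 45.57 W.
Step 8 — Reactive power: Q = Im(S) = -3.073 VAR.
Step 9 — Apparent power: |S| = 45.68 VA.
Step 10 — Power factor: PF = P/|S| = 0.9977 (leading).

(a) P = 45.57 W  (b) Q = -3.073 VAR  (c) S = 45.68 VA  (d) PF = 0.9977 (leading)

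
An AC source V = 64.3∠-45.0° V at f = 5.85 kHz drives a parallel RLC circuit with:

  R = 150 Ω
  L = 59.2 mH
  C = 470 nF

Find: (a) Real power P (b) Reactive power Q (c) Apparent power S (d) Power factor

Step 1 — Angular frequency: ω = 2π·f = 2π·5850 = 3.676e+04 rad/s.
Step 2 — Component impedances:
  R: Z = R = 150 Ω
  L: Z = jωL = j·3.676e+04·0.0592 = 0 + j2176 Ω
  C: Z = 1/(jωC) = -j/(ω·C) = 0 - j57.89 Ω
Step 3 — Parallel combination: 1/Z_total = 1/R + 1/L + 1/C; Z_total = 20.37 - j51.39 Ω = 55.28∠-68.4° Ω.
Step 4 — Source phasor: V = 64.3∠-45.0° V = 45.47 - j45.47 V.
Step 5 — Current: I = V / Z = 1.068 + j0.4615 A = 1.163∠23.4° A.
Step 6 — Complex power: S = V·I* = 27.56 - j69.53 VA.
Step 7 — Real power: P = Re(S) = 27.56 W.
Step 8 — Reactive power: Q = Im(S) = -69.53 VAR.
Step 9 — Apparent power: |S| = 74.79 VA.
Step 10 — Power factor: PF = P/|S| = 0.3685 (leading).

(a) P = 27.56 W  (b) Q = -69.53 VAR  (c) S = 74.79 VA  (d) PF = 0.3685 (leading)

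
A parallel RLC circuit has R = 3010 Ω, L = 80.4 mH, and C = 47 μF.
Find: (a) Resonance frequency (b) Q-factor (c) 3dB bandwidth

Step 1 — Resonance: ω₀ = 1/√(LC) = 1/√(0.0804·4.7e-05) = 514.4 rad/s.
Step 2 — f₀ = ω₀/(2π) = 81.87 Hz.
Step 3 — Parallel Q: Q = R/(ω₀L) = 3010/(514.4·0.0804) = 72.78.
Step 4 — Bandwidth: Δω = ω₀/Q = 7.069 rad/s; BW = Δω/(2π) = 1.125 Hz.

(a) f₀ = 81.87 Hz  (b) Q = 72.78  (c) BW = 1.125 Hz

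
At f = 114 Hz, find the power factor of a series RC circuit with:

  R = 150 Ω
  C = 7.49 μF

Step 1 — Angular frequency: ω = 2π·f = 2π·114 = 716.3 rad/s.
Step 2 — Component impedances:
  R: Z = R = 150 Ω
  C: Z = 1/(jωC) = -j/(ω·C) = 0 - j186.4 Ω
Step 3 — Series combination: Z_total = R + C = 150 - j186.4 Ω = 239.3∠-51.2° Ω.
Step 4 — Power factor: PF = cos(φ) = Re(Z)/|Z| = 150/239.26 = 0.6269.
Step 5 — Type: Im(Z) = -186.4 ⇒ leading (phase φ = -51.2°).

PF = 0.6269 (leading, φ = -51.2°)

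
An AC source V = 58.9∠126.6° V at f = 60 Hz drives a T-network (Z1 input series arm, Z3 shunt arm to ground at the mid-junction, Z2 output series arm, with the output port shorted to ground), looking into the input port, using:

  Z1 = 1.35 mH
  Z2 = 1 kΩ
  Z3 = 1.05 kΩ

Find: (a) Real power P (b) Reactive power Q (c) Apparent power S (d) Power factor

Step 1 — Angular frequency: ω = 2π·f = 2π·60 = 377 rad/s.
Step 2 — Component impedances:
  Z1: Z = jωL = j·377·0.00135 = 0 + j0.5089 Ω
  Z2: Z = R = 1000 Ω
  Z3: Z = R = 1050 Ω
Step 3 — With the output port shorted to ground, the output series arm Z2 runs from the junction to ground; the shunt arm Z3 also runs from the junction to ground. They appear in parallel: Z3 || Z2 = 512.2 Ω.
Step 4 — Series with input arm Z1: Z_in = Z1 + (Z3 || Z2) = 512.2 + j0.5089 Ω = 512.2∠0.1° Ω.
Step 5 — Source phasor: V = 58.9∠126.6° V = -35.12 + j47.29 V.
Step 6 — Current: I = V / Z = -0.06847 + j0.09239 A = 0.115∠126.5° A.
Step 7 — Complex power: S = V·I* = 6.773 + j0.00673 VA.
Step 8 — Real power: P = Re(S) = 6.773 W.
Step 9 — Reactive power: Q = Im(S) = 0.00673 VAR.
Step 10 — Apparent power: |S| = 6.773 VA.
Step 11 — Power factor: PF = P/|S| = 1 (lagging).

(a) P = 6.773 W  (b) Q = 0.00673 VAR  (c) S = 6.773 VA  (d) PF = 1 (lagging)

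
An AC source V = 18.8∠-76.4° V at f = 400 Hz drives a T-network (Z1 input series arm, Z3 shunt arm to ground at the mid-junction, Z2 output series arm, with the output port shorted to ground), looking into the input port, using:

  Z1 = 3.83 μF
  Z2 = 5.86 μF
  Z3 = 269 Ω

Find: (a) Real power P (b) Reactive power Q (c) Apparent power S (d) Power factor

Step 1 — Angular frequency: ω = 2π·f = 2π·400 = 2513 rad/s.
Step 2 — Component impedances:
  Z1: Z = 1/(jωC) = -j/(ω·C) = 0 - j103.9 Ω
  Z2: Z = 1/(jωC) = -j/(ω·C) = 0 - j67.9 Ω
  Z3: Z = R = 269 Ω
Step 3 — With the output port shorted to ground, the output series arm Z2 runs from the junction to ground; the shunt arm Z3 also runs from the junction to ground. They appear in parallel: Z3 || Z2 = 16.11 - j63.83 Ω.
Step 4 — Series with input arm Z1: Z_in = Z1 + (Z3 || Z2) = 16.11 - j167.7 Ω = 168.5∠-84.5° Ω.
Step 5 — Source phasor: V = 18.8∠-76.4° V = 4.421 - j18.27 V.
Step 6 — Current: I = V / Z = 0.1105 + j0.01575 A = 0.1116∠8.1° A.
Step 7 — Complex power: S = V·I* = 0.2006 - j2.088 VA.
Step 8 — Real power: P = Re(S) = 0.2006 W.
Step 9 — Reactive power: Q = Im(S) = -2.088 VAR.
Step 10 — Apparent power: |S| = 2.098 VA.
Step 11 — Power factor: PF = P/|S| = 0.09563 (leading).

(a) P = 0.2006 W  (b) Q = -2.088 VAR  (c) S = 2.098 VA  (d) PF = 0.09563 (leading)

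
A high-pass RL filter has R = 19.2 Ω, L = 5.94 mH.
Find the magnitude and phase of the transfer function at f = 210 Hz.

Step 1 — Angular frequency: ω = 2π·210 = 1319 rad/s.
Step 2 — Transfer function: H(jω) = jωL/(R + jωL).
Step 3 — Numerator jωL = j·7.838; denominator R + jωL = 19.2 + j7.838.
Step 4 — H = 0.1428 + j0.3499.
Step 5 — Magnitude: |H| = 0.3779 (-8.5 dB); phase: φ = 67.8°.

|H| = 0.3779 (-8.5 dB), φ = 67.8°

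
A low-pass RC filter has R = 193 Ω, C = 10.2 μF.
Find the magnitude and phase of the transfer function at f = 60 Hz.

Step 1 — Angular frequency: ω = 2π·60 = 377 rad/s.
Step 2 — Transfer function: H(jω) = 1/(1 + jωRC).
Step 3 — Denominator: 1 + jωRC = 1 + j·377·193·1.02e-05 = 1 + j0.7421.
Step 4 — H = 0.6448 - j0.4786.
Step 5 — Magnitude: |H| = 0.803 (-1.9 dB); phase: φ = -36.6°.

|H| = 0.803 (-1.9 dB), φ = -36.6°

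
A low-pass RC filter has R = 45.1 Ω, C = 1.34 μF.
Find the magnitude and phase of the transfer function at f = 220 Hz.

Step 1 — Angular frequency: ω = 2π·220 = 1382 rad/s.
Step 2 — Transfer function: H(jω) = 1/(1 + jωRC).
Step 3 — Denominator: 1 + jωRC = 1 + j·1382·45.1·1.34e-06 = 1 + j0.08354.
Step 4 — H = 0.9931 - j0.08296.
Step 5 — Magnitude: |H| = 0.9965 (-0.0 dB); phase: φ = -4.8°.

|H| = 0.9965 (-0.0 dB), φ = -4.8°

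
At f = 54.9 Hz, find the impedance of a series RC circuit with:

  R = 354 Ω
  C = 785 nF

Step 1 — Angular frequency: ω = 2π·f = 2π·54.9 = 344.9 rad/s.
Step 2 — Component impedances:
  R: Z = R = 354 Ω
  C: Z = 1/(jωC) = -j/(ω·C) = 0 - j3693 Ω
Step 3 — Series combination: Z_total = R + C = 354 - j3693 Ω = 3710∠-84.5° Ω.

Z = 354 - j3693 Ω = 3710∠-84.5° Ω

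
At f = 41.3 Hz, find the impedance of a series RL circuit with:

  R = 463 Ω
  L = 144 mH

Step 1 — Angular frequency: ω = 2π·f = 2π·41.3 = 259.5 rad/s.
Step 2 — Component impedances:
  R: Z = R = 463 Ω
  L: Z = jωL = j·259.5·0.144 = 0 + j37.37 Ω
Step 3 — Series combination: Z_total = R + L = 463 + j37.37 Ω = 464.5∠4.6° Ω.

Z = 463 + j37.37 Ω = 464.5∠4.6° Ω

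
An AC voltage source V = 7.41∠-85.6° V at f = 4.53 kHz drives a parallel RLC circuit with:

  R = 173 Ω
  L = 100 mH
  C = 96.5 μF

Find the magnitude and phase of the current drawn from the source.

Step 1 — Angular frequency: ω = 2π·f = 2π·4530 = 2.846e+04 rad/s.
Step 2 — Component impedances:
  R: Z = R = 173 Ω
  L: Z = jωL = j·2.846e+04·0.1 = 0 + j2846 Ω
  C: Z = 1/(jωC) = -j/(ω·C) = 0 - j0.3641 Ω
Step 3 — Parallel combination: 1/Z_total = 1/R + 1/L + 1/C; Z_total = 0.0007664 - j0.3641 Ω = 0.3641∠-89.9° Ω.
Step 4 — Source phasor: V = 7.41∠-85.6° V = 0.5685 - j7.388 V.
Step 5 — Ohm's law: I = V / Z_total = (0.5685 - j7.388) / (0.0007664 - j0.3641) = 20.29 + j1.519 A.
Step 6 — Convert to polar: |I| = 20.35 A, ∠I = 4.3°.

I = 20.35∠4.3° A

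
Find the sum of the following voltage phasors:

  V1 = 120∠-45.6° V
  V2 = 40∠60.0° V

Step 1 — Convert each phasor to rectangular form:
  V1 = 120·(cos(-45.6°) + j·sin(-45.6°)) = 83.96 - j85.74 V
  V2 = 40·(cos(60.0°) + j·sin(60.0°)) = 20 + j34.64 V
Step 2 — Sum components: V_total = 104 - j51.1 V.
Step 3 — Convert to polar: |V_total| = 115.8 V, ∠V_total = -26.2°.

V_total = 115.8∠-26.2° V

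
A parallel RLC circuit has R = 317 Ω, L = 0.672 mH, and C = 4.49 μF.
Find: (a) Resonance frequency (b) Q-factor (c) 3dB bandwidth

Step 1 — Resonance: ω₀ = 1/√(LC) = 1/√(0.000672·4.49e-06) = 1.821e+04 rad/s.
Step 2 — f₀ = ω₀/(2π) = 2897 Hz.
Step 3 — Parallel Q: Q = R/(ω₀L) = 317/(1.821e+04·0.000672) = 25.91.
Step 4 — Bandwidth: Δω = ω₀/Q = 702.6 rad/s; BW = Δω/(2π) = 111.8 Hz.

(a) f₀ = 2897 Hz  (b) Q = 25.91  (c) BW = 111.8 Hz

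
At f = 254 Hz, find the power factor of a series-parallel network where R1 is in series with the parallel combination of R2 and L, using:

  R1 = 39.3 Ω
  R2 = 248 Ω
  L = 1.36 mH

Step 1 — Angular frequency: ω = 2π·f = 2π·254 = 1596 rad/s.
Step 2 — Component impedances:
  R1: Z = R = 39.3 Ω
  R2: Z = R = 248 Ω
  L: Z = jωL = j·1596·0.00136 = 0 + j2.17 Ω
Step 3 — Parallel branch: R2 || L = 1/(1/R2 + 1/L) = 0.01899 + j2.17 Ω.
Step 4 — Series with R1: Z_total = R1 + (R2 || L) = 39.32 + j2.17 Ω = 39.38∠3.2° Ω.
Step 5 — Power factor: PF = cos(φ) = Re(Z)/|Z| = 39.32/39.38 = 0.9985.
Step 6 — Type: Im(Z) = 2.17 ⇒ lagging (phase φ = 3.2°).

PF = 0.9985 (lagging, φ = 3.2°)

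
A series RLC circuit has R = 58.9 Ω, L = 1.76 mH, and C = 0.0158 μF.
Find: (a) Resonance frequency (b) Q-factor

Step 1 — Resonance condition Im(Z)=0 gives ω₀ = 1/√(LC).
Step 2 — ω₀ = 1/√(0.00176·1.58e-08) = 1.896e+05 rad/s.
Step 3 — f₀ = ω₀/(2π) = 3.018e+04 Hz.
Step 4 — Series Q: Q = ω₀L/R = 1.896e+05·0.00176/58.9 = 5.666.

(a) f₀ = 3.018e+04 Hz  (b) Q = 5.666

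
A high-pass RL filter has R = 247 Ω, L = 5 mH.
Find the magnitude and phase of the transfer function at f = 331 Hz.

Step 1 — Angular frequency: ω = 2π·331 = 2080 rad/s.
Step 2 — Transfer function: H(jω) = jωL/(R + jωL).
Step 3 — Numerator jωL = j·10.4; denominator R + jωL = 247 + j10.4.
Step 4 — H = 0.001769 + j0.04203.
Step 5 — Magnitude: |H| = 0.04206 (-27.5 dB); phase: φ = 87.6°.

|H| = 0.04206 (-27.5 dB), φ = 87.6°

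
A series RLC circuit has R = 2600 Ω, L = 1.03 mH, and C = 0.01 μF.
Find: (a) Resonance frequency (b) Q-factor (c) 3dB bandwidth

Step 1 — Resonance: ω₀ = 1/√(LC) = 1/√(0.00103·1e-08) = 3.116e+05 rad/s.
Step 2 — f₀ = ω₀/(2π) = 4.959e+04 Hz.
Step 3 — Series Q: Q = ω₀L/R = 3.116e+05·0.00103/2600 = 0.1234.
Step 4 — Bandwidth: Δω = ω₀/Q = 2.524e+06 rad/s; BW = Δω/(2π) = 4.018e+05 Hz.

(a) f₀ = 4.959e+04 Hz  (b) Q = 0.1234  (c) BW = 4.018e+05 Hz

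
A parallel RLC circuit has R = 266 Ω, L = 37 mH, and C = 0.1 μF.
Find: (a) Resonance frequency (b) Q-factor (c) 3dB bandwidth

Step 1 — Resonance: ω₀ = 1/√(LC) = 1/√(0.037·1e-07) = 1.644e+04 rad/s.
Step 2 — f₀ = ω₀/(2π) = 2616 Hz.
Step 3 — Parallel Q: Q = R/(ω₀L) = 266/(1.644e+04·0.037) = 0.4373.
Step 4 — Bandwidth: Δω = ω₀/Q = 3.759e+04 rad/s; BW = Δω/(2π) = 5983 Hz.

(a) f₀ = 2616 Hz  (b) Q = 0.4373  (c) BW = 5983 Hz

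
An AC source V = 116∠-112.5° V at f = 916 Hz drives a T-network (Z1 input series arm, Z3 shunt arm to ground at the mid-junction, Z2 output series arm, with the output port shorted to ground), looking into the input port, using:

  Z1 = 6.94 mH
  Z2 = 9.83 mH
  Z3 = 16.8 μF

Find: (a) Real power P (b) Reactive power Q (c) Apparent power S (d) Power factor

Step 1 — Angular frequency: ω = 2π·f = 2π·916 = 5755 rad/s.
Step 2 — Component impedances:
  Z1: Z = jωL = j·5755·0.00694 = 0 + j39.94 Ω
  Z2: Z = jωL = j·5755·0.00983 = 0 + j56.58 Ω
  Z3: Z = 1/(jωC) = -j/(ω·C) = 0 - j10.34 Ω
Step 3 — With the output port shorted to ground, the output series arm Z2 runs from the junction to ground; the shunt arm Z3 also runs from the junction to ground. They appear in parallel: Z3 || Z2 = 0 - j12.66 Ω.
Step 4 — Series with input arm Z1: Z_in = Z1 + (Z3 || Z2) = 0 + j27.29 Ω = 27.29∠90.0° Ω.
Step 5 — Source phasor: V = 116∠-112.5° V = -44.39 - j107.2 V.
Step 6 — Current: I = V / Z = -3.928 + j1.627 A = 4.251∠157.5° A.
Step 7 — Complex power: S = V·I* = 0 + j493.1 VA.
Step 8 — Real power: P = Re(S) = 0 W.
Step 9 — Reactive power: Q = Im(S) = 493.1 VAR.
Step 10 — Apparent power: |S| = 493.1 VA.
Step 11 — Power factor: PF = P/|S| = 0 (lagging).

(a) P = 0 W  (b) Q = 493.1 VAR  (c) S = 493.1 VA  (d) PF = 0 (lagging)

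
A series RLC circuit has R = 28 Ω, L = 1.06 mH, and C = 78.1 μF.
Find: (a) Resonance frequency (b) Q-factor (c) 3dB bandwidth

Step 1 — Resonance: ω₀ = 1/√(LC) = 1/√(0.00106·7.81e-05) = 3476 rad/s.
Step 2 — f₀ = ω₀/(2π) = 553.1 Hz.
Step 3 — Series Q: Q = ω₀L/R = 3476·0.00106/28 = 0.1316.
Step 4 — Bandwidth: Δω = ω₀/Q = 2.642e+04 rad/s; BW = Δω/(2π) = 4204 Hz.

(a) f₀ = 553.1 Hz  (b) Q = 0.1316  (c) BW = 4204 Hz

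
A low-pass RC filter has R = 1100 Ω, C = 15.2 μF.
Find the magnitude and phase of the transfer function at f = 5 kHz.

Step 1 — Angular frequency: ω = 2π·5000 = 3.142e+04 rad/s.
Step 2 — Transfer function: H(jω) = 1/(1 + jωRC).
Step 3 — Denominator: 1 + jωRC = 1 + j·3.142e+04·1100·1.52e-05 = 1 + j525.3.
Step 4 — H = 3.624e-06 - j0.001904.
Step 5 — Magnitude: |H| = 0.001904 (-54.4 dB); phase: φ = -89.9°.

|H| = 0.001904 (-54.4 dB), φ = -89.9°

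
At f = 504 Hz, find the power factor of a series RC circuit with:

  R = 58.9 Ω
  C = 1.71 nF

Step 1 — Angular frequency: ω = 2π·f = 2π·504 = 3167 rad/s.
Step 2 — Component impedances:
  R: Z = R = 58.9 Ω
  C: Z = 1/(jωC) = -j/(ω·C) = 0 - j1.847e+05 Ω
Step 3 — Series combination: Z_total = R + C = 58.9 - j1.847e+05 Ω = 1.847e+05∠-90.0° Ω.
Step 4 — Power factor: PF = cos(φ) = Re(Z)/|Z| = 58.9/1.847e+05 = 0.0003189.
Step 5 — Type: Im(Z) = -1.847e+05 ⇒ leading (phase φ = -90.0°).

PF = 0.0003189 (leading, φ = -90.0°)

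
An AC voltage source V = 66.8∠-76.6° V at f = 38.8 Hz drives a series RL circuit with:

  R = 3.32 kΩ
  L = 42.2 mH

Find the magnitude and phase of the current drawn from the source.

Step 1 — Angular frequency: ω = 2π·f = 2π·38.8 = 243.8 rad/s.
Step 2 — Component impedances:
  R: Z = R = 3320 Ω
  L: Z = jωL = j·243.8·0.0422 = 0 + j10.29 Ω
Step 3 — Series combination: Z_total = R + L = 3320 + j10.29 Ω = 3320∠0.2° Ω.
Step 4 — Source phasor: V = 66.8∠-76.6° V = 15.48 - j64.98 V.
Step 5 — Ohm's law: I = V / Z_total = (15.48 - j64.98) / (3320 + j10.29) = 0.004602 - j0.01959 A.
Step 6 — Convert to polar: |I| = 0.02012 A, ∠I = -76.8°.

I = 0.02012∠-76.8° A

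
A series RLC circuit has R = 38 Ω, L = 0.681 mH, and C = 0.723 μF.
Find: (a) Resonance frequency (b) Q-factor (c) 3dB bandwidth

Step 1 — Resonance condition Im(Z)=0 gives ω₀ = 1/√(LC).
Step 2 — ω₀ = 1/√(0.000681·7.23e-07) = 4.507e+04 rad/s.
Step 3 — f₀ = ω₀/(2π) = 7173 Hz.
Step 4 — Series Q: Q = ω₀L/R = 4.507e+04·0.000681/38 = 0.8076.
Step 5 — 3dB bandwidth: Δω = ω₀/Q = 5.58e+04 rad/s; BW = Δω/(2π) = 8881 Hz.

(a) f₀ = 7173 Hz  (b) Q = 0.8076  (c) BW = 8881 Hz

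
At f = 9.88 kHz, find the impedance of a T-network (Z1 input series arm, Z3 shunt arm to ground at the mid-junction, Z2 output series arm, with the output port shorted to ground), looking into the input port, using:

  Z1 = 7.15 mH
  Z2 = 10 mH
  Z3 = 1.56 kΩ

Step 1 — Angular frequency: ω = 2π·f = 2π·9880 = 6.208e+04 rad/s.
Step 2 — Component impedances:
  Z1: Z = jωL = j·6.208e+04·0.00715 = 0 + j443.9 Ω
  Z2: Z = jωL = j·6.208e+04·0.01 = 0 + j620.8 Ω
  Z3: Z = R = 1560 Ω
Step 3 — With the output port shorted to ground, the output series arm Z2 runs from the junction to ground; the shunt arm Z3 also runs from the junction to ground. They appear in parallel: Z3 || Z2 = 213.3 + j535.9 Ω.
Step 4 — Series with input arm Z1: Z_in = Z1 + (Z3 || Z2) = 213.3 + j979.8 Ω = 1003∠77.7° Ω.

Z = 213.3 + j979.8 Ω = 1003∠77.7° Ω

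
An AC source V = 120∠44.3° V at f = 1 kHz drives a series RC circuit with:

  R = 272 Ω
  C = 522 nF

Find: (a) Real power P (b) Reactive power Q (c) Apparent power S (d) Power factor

Step 1 — Angular frequency: ω = 2π·f = 2π·1000 = 6283 rad/s.
Step 2 — Component impedances:
  R: Z = R = 272 Ω
  C: Z = 1/(jωC) = -j/(ω·C) = 0 - j304.9 Ω
Step 3 — Series combination: Z_total = R + C = 272 - j304.9 Ω = 408.6∠-48.3° Ω.
Step 4 — Source phasor: V = 120∠44.3° V = 85.88 + j83.81 V.
Step 5 — Current: I = V / Z = -0.01314 + j0.2934 A = 0.2937∠92.6° A.
Step 6 — Complex power: S = V·I* = 23.46 - j26.3 VA.
Step 7 — Real power: P = Re(S) = 23.46 W.
Step 8 — Reactive power: Q = Im(S) = -26.3 VAR.
Step 9 — Apparent power: |S| = 35.24 VA.
Step 10 — Power factor: PF = P/|S| = 0.6657 (leading).

(a) P = 23.46 W  (b) Q = -26.3 VAR  (c) S = 35.24 VA  (d) PF = 0.6657 (leading)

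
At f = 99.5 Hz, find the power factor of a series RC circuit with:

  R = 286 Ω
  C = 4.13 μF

Step 1 — Angular frequency: ω = 2π·f = 2π·99.5 = 625.2 rad/s.
Step 2 — Component impedances:
  R: Z = R = 286 Ω
  C: Z = 1/(jωC) = -j/(ω·C) = 0 - j387.3 Ω
Step 3 — Series combination: Z_total = R + C = 286 - j387.3 Ω = 481.5∠-53.6° Ω.
Step 4 — Power factor: PF = cos(φ) = Re(Z)/|Z| = 286/481.5 = 0.594.
Step 5 — Type: Im(Z) = -387.3 ⇒ leading (phase φ = -53.6°).

PF = 0.594 (leading, φ = -53.6°)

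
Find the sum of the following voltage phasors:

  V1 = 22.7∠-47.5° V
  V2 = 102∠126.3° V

Step 1 — Convert each phasor to rectangular form:
  V1 = 22.7·(cos(-47.5°) + j·sin(-47.5°)) = 15.34 - j16.74 V
  V2 = 102·(cos(126.3°) + j·sin(126.3°)) = -60.39 + j82.2 V
Step 2 — Sum components: V_total = -45.05 + j65.47 V.
Step 3 — Convert to polar: |V_total| = 79.47 V, ∠V_total = 124.5°.

V_total = 79.47∠124.5° V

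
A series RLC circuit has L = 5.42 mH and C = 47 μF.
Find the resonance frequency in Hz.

Step 1 — Resonance condition Im(Z)=0 gives ω₀ = 1/√(LC).
Step 2 — ω₀ = 1/√(0.00542·4.7e-05) = 1981 rad/s.
Step 3 — f₀ = ω₀/(2π) = 315.3 Hz.

f₀ = 315.3 Hz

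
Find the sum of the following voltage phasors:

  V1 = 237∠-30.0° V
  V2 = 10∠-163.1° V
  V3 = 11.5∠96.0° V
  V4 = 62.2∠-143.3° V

Step 1 — Convert each phasor to rectangular form:
  V1 = 237·(cos(-30.0°) + j·sin(-30.0°)) = 205.2 - j118.5 V
  V2 = 10·(cos(-163.1°) + j·sin(-163.1°)) = -9.568 - j2.907 V
  V3 = 11.5·(cos(96.0°) + j·sin(96.0°)) = -1.202 + j11.44 V
  V4 = 62.2·(cos(-143.3°) + j·sin(-143.3°)) = -49.87 - j37.17 V
Step 2 — Sum components: V_total = 144.6 - j147.1 V.
Step 3 — Convert to polar: |V_total| = 206.3 V, ∠V_total = -45.5°.

V_total = 206.3∠-45.5° V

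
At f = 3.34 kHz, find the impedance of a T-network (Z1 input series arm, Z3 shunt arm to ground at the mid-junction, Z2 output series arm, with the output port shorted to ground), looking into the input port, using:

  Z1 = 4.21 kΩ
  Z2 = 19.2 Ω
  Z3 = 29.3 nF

Step 1 — Angular frequency: ω = 2π·f = 2π·3340 = 2.099e+04 rad/s.
Step 2 — Component impedances:
  Z1: Z = R = 4210 Ω
  Z2: Z = R = 19.2 Ω
  Z3: Z = 1/(jωC) = -j/(ω·C) = 0 - j1626 Ω
Step 3 — With the output port shorted to ground, the output series arm Z2 runs from the junction to ground; the shunt arm Z3 also runs from the junction to ground. They appear in parallel: Z3 || Z2 = 19.2 - j0.2266 Ω.
Step 4 — Series with input arm Z1: Z_in = Z1 + (Z3 || Z2) = 4229 - j0.2266 Ω = 4229∠-0.0° Ω.

Z = 4229 - j0.2266 Ω = 4229∠-0.0° Ω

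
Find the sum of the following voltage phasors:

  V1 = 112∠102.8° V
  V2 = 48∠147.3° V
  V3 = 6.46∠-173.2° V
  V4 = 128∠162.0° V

Step 1 — Convert each phasor to rectangular form:
  V1 = 112·(cos(102.8°) + j·sin(102.8°)) = -24.81 + j109.2 V
  V2 = 48·(cos(147.3°) + j·sin(147.3°)) = -40.39 + j25.93 V
  V3 = 6.46·(cos(-173.2°) + j·sin(-173.2°)) = -6.415 - j0.7649 V
  V4 = 128·(cos(162.0°) + j·sin(162.0°)) = -121.7 + j39.55 V
Step 2 — Sum components: V_total = -193.4 + j173.9 V.
Step 3 — Convert to polar: |V_total| = 260.1 V, ∠V_total = 138.0°.

V_total = 260.1∠138.0° V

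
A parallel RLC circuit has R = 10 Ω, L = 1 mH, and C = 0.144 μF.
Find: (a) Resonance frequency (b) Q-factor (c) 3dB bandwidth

Step 1 — Resonance: ω₀ = 1/√(LC) = 1/√(0.001·1.44e-07) = 8.333e+04 rad/s.
Step 2 — f₀ = ω₀/(2π) = 1.326e+04 Hz.
Step 3 — Parallel Q: Q = R/(ω₀L) = 10/(8.333e+04·0.001) = 0.12.
Step 4 — Bandwidth: Δω = ω₀/Q = 6.944e+05 rad/s; BW = Δω/(2π) = 1.105e+05 Hz.

(a) f₀ = 1.326e+04 Hz  (b) Q = 0.12  (c) BW = 1.105e+05 Hz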